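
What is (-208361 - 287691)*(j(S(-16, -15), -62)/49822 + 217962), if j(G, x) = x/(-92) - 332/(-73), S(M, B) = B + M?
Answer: -4522200850684915611/41825569 ≈ -1.0812e+11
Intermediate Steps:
j(G, x) = 332/73 - x/92 (j(G, x) = x*(-1/92) - 332*(-1/73) = -x/92 + 332/73 = 332/73 - x/92)
(-208361 - 287691)*(j(S(-16, -15), -62)/49822 + 217962) = (-208361 - 287691)*((332/73 - 1/92*(-62))/49822 + 217962) = -496052*((332/73 + 31/46)*(1/49822) + 217962) = -496052*((17535/3358)*(1/49822) + 217962) = -496052*(17535/167302276 + 217962) = -496052*36465538699047/167302276 = -4522200850684915611/41825569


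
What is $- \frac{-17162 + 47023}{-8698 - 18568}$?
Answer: $\frac{29861}{27266} \approx 1.0952$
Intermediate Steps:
$- \frac{-17162 + 47023}{-8698 - 18568} = - \frac{29861}{-27266} = - \frac{29861 \left(-1\right)}{27266} = \left(-1\right) \left(- \frac{29861}{27266}\right) = \frac{29861}{27266}$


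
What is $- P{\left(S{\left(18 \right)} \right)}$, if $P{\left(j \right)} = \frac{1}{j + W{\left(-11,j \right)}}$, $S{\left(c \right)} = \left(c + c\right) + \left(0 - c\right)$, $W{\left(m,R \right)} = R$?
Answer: $- \frac{1}{36} \approx -0.027778$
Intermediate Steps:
$S{\left(c \right)} = c$ ($S{\left(c \right)} = 2 c - c = c$)
$P{\left(j \right)} = \frac{1}{2 j}$ ($P{\left(j \right)} = \frac{1}{j + j} = \frac{1}{2 j}$)
$- P{\left(S{\left(18 \right)} \right)} = - \frac{1}{2 \cdot 18} = \left(-1\right) \frac{1}{36} = - \frac{1}{36}$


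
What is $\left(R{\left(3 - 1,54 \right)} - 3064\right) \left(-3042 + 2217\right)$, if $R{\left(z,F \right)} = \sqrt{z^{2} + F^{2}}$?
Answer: $2527800 - 1650 \sqrt{730} \approx 2.4832 \cdot 10^{6}$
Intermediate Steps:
$R{\left(z,F \right)} = \sqrt{F^{2} + z^{2}}$
$\left(R{\left(3 - 1,54 \right)} - 3064\right) \left(-3042 + 2217\right) = \left(\sqrt{54^{2} + \left(3 - 1\right)^{2}} - 3064\right) \left(-3042 + 2217\right) = \left(\sqrt{2916 + \left(3 - 1\right)^{2}} - 3064\right) \left(-825\right) = \left(\sqrt{2916 + 2^{2}} - 3064\right) \left(-825\right) = \left(\sqrt{2916 + 4} - 3064\right) \left(-825\right) = \left(\sqrt{2920} - 3064\right) \left(-825\right) = \left(2 \sqrt{730} - 3064\right) \left(-825\right) = \left(-3064 + 2 \sqrt{730}\right) \left(-825\right) = 2527800 - 1650 \sqrt{730}$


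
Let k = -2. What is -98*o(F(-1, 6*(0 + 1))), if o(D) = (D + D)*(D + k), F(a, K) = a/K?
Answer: -637/9 ≈ -70.778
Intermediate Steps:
o(D) = 2*D*(-2 + D) (o(D) = (D + D)*(D - 2) = (2*D)*(-2 + D) = 2*D*(-2 + D))
-98*o(F(-1, 6*(0 + 1))) = -196*(-1/(6*(0 + 1)))*(-2 - 1/(6*(0 + 1))) = -196*(-1/(6*1))*(-2 - 1/(6*1)) = -196*(-1/6)*(-2 - 1/6) = -196*(-1*1/6)*(-2 - 1*1/6) = -196*(-1)*(-2 - 1/6)/6 = -196*(-1)*(-13)/(6*6) = -98*13/18 = -637/9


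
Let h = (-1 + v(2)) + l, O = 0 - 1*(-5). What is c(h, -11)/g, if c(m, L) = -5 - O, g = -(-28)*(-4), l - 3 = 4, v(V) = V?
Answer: 5/56 ≈ 0.089286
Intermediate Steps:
l = 7 (l = 3 + 4 = 7)
O = 5 (O = 0 + 5 = 5)
g = -112 (g = -28*4 = -112)
h = 8 (h = (-1 + 2) + 7 = 1 + 7 = 8)
c(m, L) = -10 (c(m, L) = -5 - 1*5 = -5 - 5 = -10)
c(h, -11)/g = -10/(-112) = -10*(-1/112) = 5/56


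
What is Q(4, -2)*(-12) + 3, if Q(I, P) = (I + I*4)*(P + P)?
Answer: 963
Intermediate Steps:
Q(I, P) = 10*I*P (Q(I, P) = (I + 4*I)*(2*P) = (5*I)*(2*P) = 10*I*P)
Q(4, -2)*(-12) + 3 = (10*4*(-2))*(-12) + 3 = -80*(-12) + 3 = 960 + 3 = 963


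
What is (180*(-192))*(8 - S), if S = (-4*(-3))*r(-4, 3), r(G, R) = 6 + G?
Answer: 552960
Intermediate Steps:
S = 24 (S = (-4*(-3))*(6 - 4) = 12*2 = 24)
(180*(-192))*(8 - S) = (180*(-192))*(8 - 1*24) = -34560*(8 - 24) = -34560*(-16) = 552960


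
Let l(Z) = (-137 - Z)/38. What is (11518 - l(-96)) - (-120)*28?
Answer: 565405/38 ≈ 14879.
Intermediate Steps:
l(Z) = -137/38 - Z/38 (l(Z) = (-137 - Z)*(1/38) = -137/38 - Z/38)
(11518 - l(-96)) - (-120)*28 = (11518 - (-137/38 - 1/38*(-96))) - (-120)*28 = (11518 - (-137/38 + 48/19)) - 1*(-3360) = (11518 - 1*(-41/38)) + 3360 = (11518 + 41/38) + 3360 = 437725/38 + 3360 = 565405/38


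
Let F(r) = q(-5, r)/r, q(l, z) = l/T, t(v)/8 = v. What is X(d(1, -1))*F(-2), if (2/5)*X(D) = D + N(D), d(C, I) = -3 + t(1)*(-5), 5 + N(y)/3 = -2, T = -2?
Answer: 200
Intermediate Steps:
t(v) = 8*v
q(l, z) = -l/2 (q(l, z) = l/(-2) = l*(-½) = -l/2)
N(y) = -21 (N(y) = -15 + 3*(-2) = -15 - 6 = -21)
F(r) = 5/(2*r) (F(r) = (-½*(-5))/r = 5/(2*r))
d(C, I) = -43 (d(C, I) = -3 + (8*1)*(-5) = -3 + 8*(-5) = -3 - 40 = -43)
X(D) = -105/2 + 5*D/2 (X(D) = 5*(D - 21)/2 = 5*(-21 + D)/2 = -105/2 + 5*D/2)
X(d(1, -1))*F(-2) = (-105/2 + (5/2)*(-43))*((5/2)/(-2)) = (-105/2 - 215/2)*((5/2)*(-½)) = -160*(-5/4) = 200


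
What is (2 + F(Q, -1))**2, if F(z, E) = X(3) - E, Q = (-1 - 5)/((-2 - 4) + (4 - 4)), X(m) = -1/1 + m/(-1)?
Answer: 1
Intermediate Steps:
X(m) = -1 - m (X(m) = -1*1 + m*(-1) = -1 - m)
Q = 1 (Q = -6/(-6 + 0) = -6/(-6) = -6*(-1/6) = 1)
F(z, E) = -4 - E (F(z, E) = (-1 - 1*3) - E = (-1 - 3) - E = -4 - E)
(2 + F(Q, -1))**2 = (2 + (-4 - 1*(-1)))**2 = (2 + (-4 + 1))**2 = (2 - 3)**2 = (-1)**2 = 1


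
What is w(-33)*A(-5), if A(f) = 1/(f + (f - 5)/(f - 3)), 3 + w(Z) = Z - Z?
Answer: ⅘ ≈ 0.80000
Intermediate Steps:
w(Z) = -3 (w(Z) = -3 + (Z - Z) = -3 + 0 = -3)
A(f) = 1/(f + (-5 + f)/(-3 + f))
w(-33)*A(-5) = -3*(3 - 1*(-5))/(5 - 1*(-5)² + 2*(-5)) = -3*(3 + 5)/(5 - 1*25 - 10) = -3*8/(5 - 25 - 10) = -3*8/(-30) = -(-1)*8/10 = -3*(-4/15) = ⅘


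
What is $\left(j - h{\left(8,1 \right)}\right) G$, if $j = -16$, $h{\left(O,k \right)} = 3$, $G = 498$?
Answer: $-9462$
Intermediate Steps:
$\left(j - h{\left(8,1 \right)}\right) G = \left(-16 - 3\right) 498 = \left(-19\right) 498 = -9462$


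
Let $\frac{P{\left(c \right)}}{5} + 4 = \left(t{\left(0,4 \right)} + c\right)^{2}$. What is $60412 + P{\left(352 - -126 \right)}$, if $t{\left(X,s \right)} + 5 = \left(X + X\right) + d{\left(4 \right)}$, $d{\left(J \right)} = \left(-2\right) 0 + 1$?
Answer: $1183772$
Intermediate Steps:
$d{\left(J \right)} = 1$ ($d{\left(J \right)} = 0 + 1 = 1$)
$t{\left(X,s \right)} = -4 + 2 X$ ($t{\left(X,s \right)} = -5 + \left(\left(X + X\right) + 1\right) = -5 + \left(2 X + 1\right) = -5 + \left(1 + 2 X\right) = -4 + 2 X$)
$P{\left(c \right)} = -20 + 5 \left(-4 + c\right)^{2}$ ($P{\left(c \right)} = -20 + 5 \left(\left(-4 + 2 \cdot 0\right) + c\right)^{2} = -20 + 5 \left(\left(-4 + 0\right) + c\right)^{2} = -20 + 5 \left(-4 + c\right)^{2}$)
$60412 + P{\left(352 - -126 \right)} = 60412 - \left(20 - 5 \left(-4 + \left(352 - -126\right)\right)^{2}\right) = 60412 - \left(20 - 5 \left(-4 + \left(352 + 126\right)\right)^{2}\right) = 60412 - \left(20 - 5 \left(-4 + 478\right)^{2}\right) = 60412 - \left(20 - 5 \cdot 474^{2}\right) = 60412 + \left(-20 + 5 \cdot 224676\right) = 60412 + \left(-20 + 1123380\right) = 60412 + 1123360 = 1183772$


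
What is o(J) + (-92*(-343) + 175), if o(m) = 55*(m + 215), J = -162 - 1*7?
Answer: 34261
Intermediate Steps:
J = -169 (J = -162 - 7 = -169)
o(m) = 11825 + 55*m (o(m) = 55*(215 + m) = 11825 + 55*m)
o(J) + (-92*(-343) + 175) = (11825 + 55*(-169)) + (-92*(-343) + 175) = (11825 - 9295) + (31556 + 175) = 2530 + 31731 = 34261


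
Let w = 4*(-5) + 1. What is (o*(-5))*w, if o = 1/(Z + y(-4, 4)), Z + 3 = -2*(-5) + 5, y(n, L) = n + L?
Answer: 95/12 ≈ 7.9167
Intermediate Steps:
y(n, L) = L + n
Z = 12 (Z = -3 + (-2*(-5) + 5) = -3 + (10 + 5) = -3 + 15 = 12)
o = 1/12 (o = 1/(12 + (4 - 4)) = 1/(12 + 0) = 1/12 ≈ 0.083333)
w = -19 (w = -20 + 1 = -19)
(o*(-5))*w = ((1/12)*(-5))*(-19) = -5/12*(-19) = 95/12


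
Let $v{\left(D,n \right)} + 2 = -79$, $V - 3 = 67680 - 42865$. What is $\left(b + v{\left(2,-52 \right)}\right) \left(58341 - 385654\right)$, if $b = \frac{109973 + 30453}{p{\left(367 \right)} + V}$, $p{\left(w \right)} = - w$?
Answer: $\frac{86041469695}{3493} \approx 2.4633 \cdot 10^{7}$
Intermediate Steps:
$V = 24818$ ($V = 3 + \left(67680 - 42865\right) = 3 + 24815 = 24818$)
$v{\left(D,n \right)} = -81$ ($v{\left(D,n \right)} = -2 - 79 = -81$)
$b = \frac{140426}{24451}$ ($b = \frac{109973 + 30453}{\left(-1\right) 367 + 24818} = \frac{140426}{-367 + 24818} = \frac{140426}{24451} \approx 5.7432$)
$\left(b + v{\left(2,-52 \right)}\right) \left(58341 - 385654\right) = \left(\frac{140426}{24451} - 81\right) \left(58341 - 385654\right) = \left(- \frac{1840105}{24451}\right) \left(-327313\right) = \frac{86041469695}{3493}$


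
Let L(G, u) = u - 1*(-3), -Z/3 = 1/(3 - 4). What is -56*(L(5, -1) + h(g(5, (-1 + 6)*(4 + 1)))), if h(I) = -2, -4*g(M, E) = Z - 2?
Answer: 0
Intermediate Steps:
Z = 3 (Z = -3/(3 - 4) = -3/(-1) = -3*(-1) = 3)
g(M, E) = -¼ (g(M, E) = -(3 - 2)/4 = -¼*1 = -¼)
L(G, u) = 3 + u (L(G, u) = u + 3 = 3 + u)
-56*(L(5, -1) + h(g(5, (-1 + 6)*(4 + 1)))) = -56*((3 - 1) - 2) = -56*(2 - 2) = -56*0 = 0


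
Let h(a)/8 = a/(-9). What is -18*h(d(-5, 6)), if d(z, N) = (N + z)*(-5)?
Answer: -80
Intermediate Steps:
d(z, N) = -5*N - 5*z
h(a) = -8*a/9 (h(a) = 8*(a/(-9)) = 8*(a*(-⅑)) = 8*(-a/9) = -8*a/9)
-18*h(d(-5, 6)) = -(-16)*(-5*6 - 5*(-5)) = -(-16)*(-30 + 25) = -(-16)*(-5) = -18*40/9 = -80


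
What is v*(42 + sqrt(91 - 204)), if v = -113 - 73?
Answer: -7812 - 186*I*sqrt(113) ≈ -7812.0 - 1977.2*I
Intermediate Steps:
v = -186
v*(42 + sqrt(91 - 204)) = -186*(42 + sqrt(91 - 204)) = -186*(42 + sqrt(-113)) = -186*(42 + I*sqrt(113)) = -7812 - 186*I*sqrt(113)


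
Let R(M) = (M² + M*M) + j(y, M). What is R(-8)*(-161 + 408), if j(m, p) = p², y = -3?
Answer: 47424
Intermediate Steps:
R(M) = 3*M² (R(M) = (M² + M*M) + M² = (M² + M²) + M² = 2*M² + M² = 3*M²)
R(-8)*(-161 + 408) = (3*(-8)²)*(-161 + 408) = (3*64)*247 = 192*247 = 47424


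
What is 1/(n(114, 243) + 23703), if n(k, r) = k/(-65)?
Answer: 65/1540581 ≈ 4.2192e-5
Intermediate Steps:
n(k, r) = -k/65 (n(k, r) = k*(-1/65) = -k/65)
1/(n(114, 243) + 23703) = 1/(-1/65*114 + 23703) = 1/(-114/65 + 23703) = 1/(1540581/65) = 65/1540581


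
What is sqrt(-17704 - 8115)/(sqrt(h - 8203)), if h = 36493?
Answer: I*sqrt(730419510)/28290 ≈ 0.95533*I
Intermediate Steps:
sqrt(-17704 - 8115)/(sqrt(h - 8203)) = sqrt(-17704 - 8115)/(sqrt(36493 - 8203)) = sqrt(-25819)/(sqrt(28290)) = (I*sqrt(25819))*(sqrt(28290)/28290) = I*sqrt(730419510)/28290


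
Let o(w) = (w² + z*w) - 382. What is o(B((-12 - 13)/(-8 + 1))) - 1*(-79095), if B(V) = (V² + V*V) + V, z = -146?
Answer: 180826088/2401 ≈ 75313.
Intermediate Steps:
B(V) = V + 2*V² (B(V) = (V² + V²) + V = 2*V² + V = V + 2*V²)
o(w) = -382 + w² - 146*w (o(w) = (w² - 146*w) - 382 = -382 + w² - 146*w)
o(B((-12 - 13)/(-8 + 1))) - 1*(-79095) = (-382 + (((-12 - 13)/(-8 + 1))*(1 + 2*((-12 - 13)/(-8 + 1))))² - 146*(-12 - 13)/(-8 + 1)*(1 + 2*((-12 - 13)/(-8 + 1)))) - 1*(-79095) = (-382 + ((-25/(-7))*(1 + 2*(-25/(-7))))² - 146*(-25/(-7))*(1 + 2*(-25/(-7)))) + 79095 = (-382 + ((-25*(-⅐))*(1 + 2*(-25*(-⅐))))² - 146*(-25*(-⅐))*(1 + 2*(-25*(-⅐)))) + 79095 = (-382 + (25*(1 + 2*(25/7))/7)² - 3650*(1 + 2*(25/7))/7) + 79095 = (-382 + (25*(1 + 50/7)/7)² - 3650*(1 + 50/7)/7) + 79095 = (-382 + ((25/7)*(57/7))² - 3650*57/(7*7)) + 79095 = (-382 + (1425/49)² - 146*1425/49) + 79095 = (-382 + 2030625/2401 - 208050/49) + 79095 = -9081007/2401 + 79095 = 180826088/2401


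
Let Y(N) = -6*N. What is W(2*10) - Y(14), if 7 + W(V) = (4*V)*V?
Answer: 1677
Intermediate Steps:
W(V) = -7 + 4*V² (W(V) = -7 + (4*V)*V = -7 + 4*V²)
W(2*10) - Y(14) = (-7 + 4*(2*10)²) - (-6)*14 = (-7 + 4*20²) - 1*(-84) = (-7 + 4*400) + 84 = (-7 + 1600) + 84 = 1593 + 84 = 1677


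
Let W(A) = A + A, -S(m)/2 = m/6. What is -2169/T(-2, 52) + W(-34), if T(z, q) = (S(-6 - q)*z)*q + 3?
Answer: -403057/6023 ≈ -66.920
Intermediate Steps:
S(m) = -m/3 (S(m) = -2*m/6 = -m/3)
W(A) = 2*A
T(z, q) = 3 + q*z*(2 + q/3) (T(z, q) = ((-(-6 - q)/3)*z)*q + 3 = ((2 + q/3)*z)*q + 3 = (z*(2 + q/3))*q + 3 = q*z*(2 + q/3) + 3 = 3 + q*z*(2 + q/3))
-2169/T(-2, 52) + W(-34) = -2169/(3 + (⅓)*52*(-2)*(6 + 52)) + 2*(-34) = -2169/(3 + (⅓)*52*(-2)*58) - 68 = -2169/(3 - 6032/3) - 68 = -2169/(-6023/3) - 68 = -2169*(-3/6023) - 68 = 6507/6023 - 68 = -403057/6023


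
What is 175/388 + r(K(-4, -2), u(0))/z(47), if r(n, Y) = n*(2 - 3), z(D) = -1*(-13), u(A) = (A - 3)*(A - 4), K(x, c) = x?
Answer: 3827/5044 ≈ 0.75872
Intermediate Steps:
u(A) = (-4 + A)*(-3 + A) (u(A) = (-3 + A)*(-4 + A) = (-4 + A)*(-3 + A))
z(D) = 13
r(n, Y) = -n (r(n, Y) = n*(-1) = -n)
175/388 + r(K(-4, -2), u(0))/z(47) = 175/388 - 1*(-4)/13 = 175*(1/388) + 4*(1/13) = 175/388 + 4/13 = 3827/5044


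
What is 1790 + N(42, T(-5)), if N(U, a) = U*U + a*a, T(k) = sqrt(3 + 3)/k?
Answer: 88856/25 ≈ 3554.2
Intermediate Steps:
T(k) = sqrt(6)/k
N(U, a) = U**2 + a**2
1790 + N(42, T(-5)) = 1790 + (42**2 + (sqrt(6)/(-5))**2) = 1790 + (1764 + (sqrt(6)*(-1/5))**2) = 1790 + (1764 + (-sqrt(6)/5)**2) = 1790 + (1764 + 6/25) = 1790 + 44106/25 = 88856/25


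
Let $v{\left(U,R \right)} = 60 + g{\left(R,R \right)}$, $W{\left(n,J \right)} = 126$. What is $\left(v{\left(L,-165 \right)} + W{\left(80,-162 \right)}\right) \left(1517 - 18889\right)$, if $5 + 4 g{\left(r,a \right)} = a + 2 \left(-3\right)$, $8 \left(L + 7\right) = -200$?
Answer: $-2466824$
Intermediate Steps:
$L = -32$ ($L = -7 + \frac{1}{8} \left(-200\right) = -7 - 25 = -32$)
$g{\left(r,a \right)} = - \frac{11}{4} + \frac{a}{4}$ ($g{\left(r,a \right)} = - \frac{5}{4} + \frac{a + 2 \left(-3\right)}{4} = - \frac{5}{4} + \frac{a - 6}{4} = - \frac{5}{4} + \frac{-6 + a}{4} = - \frac{5}{4} + \left(- \frac{3}{2} + \frac{a}{4}\right) = - \frac{11}{4} + \frac{a}{4}$)
$v{\left(U,R \right)} = \frac{229}{4} + \frac{R}{4}$ ($v{\left(U,R \right)} = 60 + \left(- \frac{11}{4} + \frac{R}{4}\right) = \frac{229}{4} + \frac{R}{4}$)
$\left(v{\left(L,-165 \right)} + W{\left(80,-162 \right)}\right) \left(1517 - 18889\right) = \left(\left(\frac{229}{4} + \frac{1}{4} \left(-165\right)\right) + 126\right) \left(1517 - 18889\right) = \left(\left(\frac{229}{4} - \frac{165}{4}\right) + 126\right) \left(-17372\right) = \left(16 + 126\right) \left(-17372\right) = 142 \left(-17372\right) = -2466824$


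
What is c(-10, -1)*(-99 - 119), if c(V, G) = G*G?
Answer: -218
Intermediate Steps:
c(V, G) = G**2
c(-10, -1)*(-99 - 119) = (-1)**2*(-99 - 119) = 1*(-218) = -218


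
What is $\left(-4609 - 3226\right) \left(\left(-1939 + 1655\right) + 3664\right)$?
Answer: $-26482300$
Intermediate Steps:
$\left(-4609 - 3226\right) \left(\left(-1939 + 1655\right) + 3664\right) = - 7835 \left(-284 + 3664\right) = \left(-7835\right) 3380 = -26482300$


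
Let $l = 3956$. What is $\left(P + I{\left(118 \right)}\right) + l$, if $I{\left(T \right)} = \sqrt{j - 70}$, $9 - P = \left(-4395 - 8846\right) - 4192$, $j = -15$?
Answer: $21398 + i \sqrt{85} \approx 21398.0 + 9.2195 i$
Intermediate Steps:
$P = 17442$ ($P = 9 - \left(\left(-4395 - 8846\right) - 4192\right) = 9 - \left(-13241 - 4192\right) = 9 - -17433 = 9 + 17433 = 17442$)
$I{\left(T \right)} = i \sqrt{85}$ ($I{\left(T \right)} = \sqrt{-15 - 70} = \sqrt{-85} = i \sqrt{85}$)
$\left(P + I{\left(118 \right)}\right) + l = \left(17442 + i \sqrt{85}\right) + 3956 = 21398 + i \sqrt{85}$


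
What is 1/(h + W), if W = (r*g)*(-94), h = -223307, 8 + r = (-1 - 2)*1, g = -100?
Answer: -1/326707 ≈ -3.0608e-6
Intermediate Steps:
r = -11 (r = -8 + (-1 - 2)*1 = -8 - 3*1 = -8 - 3 = -11)
W = -103400 (W = -11*(-100)*(-94) = 1100*(-94) = -103400)
1/(h + W) = 1/(-223307 - 103400) = 1/(-326707) = -1/326707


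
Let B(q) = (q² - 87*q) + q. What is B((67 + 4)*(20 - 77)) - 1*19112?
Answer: 16707139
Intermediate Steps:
B(q) = q² - 86*q
B((67 + 4)*(20 - 77)) - 1*19112 = ((67 + 4)*(20 - 77))*(-86 + (67 + 4)*(20 - 77)) - 1*19112 = (71*(-57))*(-86 + 71*(-57)) - 19112 = -4047*(-86 - 4047) - 19112 = -4047*(-4133) - 19112 = 16726251 - 19112 = 16707139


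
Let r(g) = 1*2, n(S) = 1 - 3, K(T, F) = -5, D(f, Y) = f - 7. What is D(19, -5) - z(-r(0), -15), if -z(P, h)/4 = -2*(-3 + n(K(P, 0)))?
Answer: 52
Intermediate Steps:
D(f, Y) = -7 + f
n(S) = -2
r(g) = 2
z(P, h) = -40 (z(P, h) = -(-8)*(-3 - 2) = -(-8)*(-5) = -4*10 = -40)
D(19, -5) - z(-r(0), -15) = (-7 + 19) - 1*(-40) = 12 + 40 = 52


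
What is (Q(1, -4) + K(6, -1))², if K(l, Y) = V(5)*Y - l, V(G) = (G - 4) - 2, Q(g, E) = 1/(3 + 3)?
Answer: 841/36 ≈ 23.361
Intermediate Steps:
Q(g, E) = ⅙ (Q(g, E) = 1/6 = ⅙)
V(G) = -6 + G (V(G) = (-4 + G) - 2 = -6 + G)
K(l, Y) = -Y - l (K(l, Y) = (-6 + 5)*Y - l = -Y - l)
(Q(1, -4) + K(6, -1))² = (⅙ + (-1*(-1) - 1*6))² = (⅙ + (1 - 6))² = (⅙ - 5)² = (-29/6)² = 841/36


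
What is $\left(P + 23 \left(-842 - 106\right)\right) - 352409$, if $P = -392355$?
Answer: $-766568$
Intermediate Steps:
$\left(P + 23 \left(-842 - 106\right)\right) - 352409 = \left(-392355 + 23 \left(-842 - 106\right)\right) - 352409 = \left(-392355 + 23 \left(-948\right)\right) - 352409 = \left(-392355 - 21804\right) - 352409 = -414159 - 352409 = -766568$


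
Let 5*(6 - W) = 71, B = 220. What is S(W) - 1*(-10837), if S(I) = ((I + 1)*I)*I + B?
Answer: 1321609/125 ≈ 10573.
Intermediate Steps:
W = -41/5 (W = 6 - ⅕*71 = 6 - 71/5 = -41/5 ≈ -8.2000)
S(I) = 220 + I²*(1 + I) (S(I) = ((I + 1)*I)*I + 220 = ((1 + I)*I)*I + 220 = (I*(1 + I))*I + 220 = I²*(1 + I) + 220 = 220 + I²*(1 + I))
S(W) - 1*(-10837) = (220 + (-41/5)² + (-41/5)³) - 1*(-10837) = (220 + 1681/25 - 68921/125) + 10837 = -33016/125 + 10837 = 1321609/125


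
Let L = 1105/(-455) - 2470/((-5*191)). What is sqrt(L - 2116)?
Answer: I*sqrt(3782213897)/1337 ≈ 45.998*I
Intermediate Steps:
L = 211/1337 (L = 1105*(-1/455) - 2470/(-955) = -17/7 - 2470*(-1/955) = -17/7 + 494/191 = 211/1337 ≈ 0.15782)
sqrt(L - 2116) = sqrt(211/1337 - 2116) = sqrt(-2828881/1337) = I*sqrt(3782213897)/1337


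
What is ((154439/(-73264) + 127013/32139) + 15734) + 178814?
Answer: 458093229158819/2354631696 ≈ 1.9455e+5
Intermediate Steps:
((154439/(-73264) + 127013/32139) + 15734) + 178814 = ((154439*(-1/73264) + 127013*(1/32139)) + 15734) + 178814 = ((-154439/73264 + 127013/32139) + 15734) + 178814 = (4341965411/2354631696 + 15734) + 178814 = 37052117070275/2354631696 + 178814 = 458093229158819/2354631696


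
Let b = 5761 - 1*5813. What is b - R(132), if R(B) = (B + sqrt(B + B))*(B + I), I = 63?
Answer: -25792 - 390*sqrt(66) ≈ -28960.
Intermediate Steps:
R(B) = (63 + B)*(B + sqrt(2)*sqrt(B)) (R(B) = (B + sqrt(B + B))*(B + 63) = (B + sqrt(2*B))*(63 + B) = (B + sqrt(2)*sqrt(B))*(63 + B) = (63 + B)*(B + sqrt(2)*sqrt(B)))
b = -52 (b = 5761 - 5813 = -52)
b - R(132) = -52 - (132**2 + 63*132 + sqrt(2)*132**(3/2) + 63*sqrt(2)*sqrt(132)) = -52 - (17424 + 8316 + sqrt(2)*(264*sqrt(33)) + 63*sqrt(2)*(2*sqrt(33))) = -52 - (17424 + 8316 + 264*sqrt(66) + 126*sqrt(66)) = -52 - (25740 + 390*sqrt(66)) = -52 + (-25740 - 390*sqrt(66)) = -25792 - 390*sqrt(66)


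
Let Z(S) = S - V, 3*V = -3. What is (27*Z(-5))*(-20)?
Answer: 2160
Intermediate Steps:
V = -1 (V = (⅓)*(-3) = -1)
Z(S) = 1 + S (Z(S) = S - 1*(-1) = S + 1 = 1 + S)
(27*Z(-5))*(-20) = (27*(1 - 5))*(-20) = (27*(-4))*(-20) = -108*(-20) = 2160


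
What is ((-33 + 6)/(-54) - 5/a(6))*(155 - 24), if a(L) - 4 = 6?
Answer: 0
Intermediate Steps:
a(L) = 10 (a(L) = 4 + 6 = 10)
((-33 + 6)/(-54) - 5/a(6))*(155 - 24) = ((-33 + 6)/(-54) - 5/10)*(155 - 24) = (-27*(-1/54) - 5*⅒)*131 = (½ - ½)*131 = 0*131 = 0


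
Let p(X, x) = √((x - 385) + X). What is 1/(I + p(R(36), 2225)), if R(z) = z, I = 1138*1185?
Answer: 674265/909266579512 - √469/909266579512 ≈ 7.4152e-7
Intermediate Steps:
I = 1348530
p(X, x) = √(-385 + X + x) (p(X, x) = √((-385 + x) + X) = √(-385 + X + x))
1/(I + p(R(36), 2225)) = 1/(1348530 + √(-385 + 36 + 2225)) = 1/(1348530 + √1876) = 1/(1348530 + 2*√469)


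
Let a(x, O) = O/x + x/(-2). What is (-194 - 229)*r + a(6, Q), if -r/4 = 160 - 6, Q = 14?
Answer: 781702/3 ≈ 2.6057e+5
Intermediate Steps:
a(x, O) = -x/2 + O/x (a(x, O) = O/x + x*(-½) = O/x - x/2 = -x/2 + O/x)
r = -616 (r = -4*(160 - 6) = -4*154 = -616)
(-194 - 229)*r + a(6, Q) = (-194 - 229)*(-616) + (-½*6 + 14/6) = -423*(-616) + (-3 + 14*(⅙)) = 260568 + (-3 + 7/3) = 260568 - ⅔ = 781702/3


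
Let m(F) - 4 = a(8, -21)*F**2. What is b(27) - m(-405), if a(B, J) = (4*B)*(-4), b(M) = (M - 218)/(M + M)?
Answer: 1133740393/54 ≈ 2.0995e+7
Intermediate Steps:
b(M) = (-218 + M)/(2*M) (b(M) = (-218 + M)/((2*M)) = (-218 + M)*(1/(2*M)) = (-218 + M)/(2*M))
a(B, J) = -16*B
m(F) = 4 - 128*F**2 (m(F) = 4 + (-16*8)*F**2 = 4 - 128*F**2)
b(27) - m(-405) = (1/2)*(-218 + 27)/27 - (4 - 128*(-405)**2) = (1/2)*(1/27)*(-191) - (4 - 128*164025) = -191/54 - (4 - 20995200) = -191/54 - 1*(-20995196) = -191/54 + 20995196 = 1133740393/54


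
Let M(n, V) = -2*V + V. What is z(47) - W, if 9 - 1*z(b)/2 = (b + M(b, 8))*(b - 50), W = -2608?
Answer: 2860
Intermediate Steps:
M(n, V) = -V
z(b) = 18 - 2*(-50 + b)*(-8 + b) (z(b) = 18 - 2*(b - 1*8)*(b - 50) = 18 - 2*(b - 8)*(-50 + b) = 18 - 2*(-8 + b)*(-50 + b) = 18 - 2*(-50 + b)*(-8 + b))
z(47) - W = (-782 - 2*47**2 + 116*47) - 1*(-2608) = (-782 - 2*2209 + 5452) + 2608 = (-782 - 4418 + 5452) + 2608 = 252 + 2608 = 2860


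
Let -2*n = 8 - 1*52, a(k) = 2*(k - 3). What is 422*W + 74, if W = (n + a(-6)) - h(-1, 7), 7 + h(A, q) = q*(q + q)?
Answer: -36640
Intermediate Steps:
a(k) = -6 + 2*k (a(k) = 2*(-3 + k) = -6 + 2*k)
h(A, q) = -7 + 2*q² (h(A, q) = -7 + q*(q + q) = -7 + q*(2*q) = -7 + 2*q²)
n = 22 (n = -(8 - 1*52)/2 = -(8 - 52)/2 = -½*(-44) = 22)
W = -87 (W = (22 + (-6 + 2*(-6))) - (-7 + 2*7²) = (22 + (-6 - 12)) - (-7 + 2*49) = (22 - 18) - (-7 + 98) = 4 - 1*91 = 4 - 91 = -87)
422*W + 74 = 422*(-87) + 74 = -36714 + 74 = -36640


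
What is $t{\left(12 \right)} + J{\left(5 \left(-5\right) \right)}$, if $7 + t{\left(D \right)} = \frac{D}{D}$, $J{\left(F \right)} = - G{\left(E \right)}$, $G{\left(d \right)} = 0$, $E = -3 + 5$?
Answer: $-6$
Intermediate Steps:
$E = 2$
$J{\left(F \right)} = 0$ ($J{\left(F \right)} = \left(-1\right) 0 = 0$)
$t{\left(D \right)} = -6$ ($t{\left(D \right)} = -7 + \frac{D}{D} = -7 + 1 = -6$)
$t{\left(12 \right)} + J{\left(5 \left(-5\right) \right)} = -6 + 0 = -6$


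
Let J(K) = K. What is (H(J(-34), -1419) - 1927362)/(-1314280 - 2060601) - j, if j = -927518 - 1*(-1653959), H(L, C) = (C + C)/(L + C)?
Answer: -3562247451686865/4903702093 ≈ -7.2644e+5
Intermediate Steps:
H(L, C) = 2*C/(C + L) (H(L, C) = (2*C)/(C + L) = 2*C/(C + L))
j = 726441 (j = -927518 + 1653959 = 726441)
(H(J(-34), -1419) - 1927362)/(-1314280 - 2060601) - j = (2*(-1419)/(-1419 - 34) - 1927362)/(-1314280 - 2060601) - 1*726441 = (2*(-1419)/(-1453) - 1927362)/(-3374881) - 726441 = (2*(-1419)*(-1/1453) - 1927362)*(-1/3374881) - 726441 = (2838/1453 - 1927362)*(-1/3374881) - 726441 = -2800454148/1453*(-1/3374881) - 726441 = 2800454148/4903702093 - 726441 = -3562247451686865/4903702093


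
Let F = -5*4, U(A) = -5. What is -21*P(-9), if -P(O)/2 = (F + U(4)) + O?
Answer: -1428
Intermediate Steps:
F = -20
P(O) = 50 - 2*O (P(O) = -2*((-20 - 5) + O) = -2*(-25 + O) = 50 - 2*O)
-21*P(-9) = -21*(50 - 2*(-9)) = -21*(50 + 18) = -21*68 = -1428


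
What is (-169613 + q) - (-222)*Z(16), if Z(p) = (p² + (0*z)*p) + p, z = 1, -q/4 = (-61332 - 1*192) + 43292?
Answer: -36301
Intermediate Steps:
q = 72928 (q = -4*((-61332 - 1*192) + 43292) = -4*((-61332 - 192) + 43292) = -4*(-61524 + 43292) = -4*(-18232) = 72928)
Z(p) = p + p² (Z(p) = (p² + (0*1)*p) + p = (p² + 0*p) + p = (p² + 0) + p = p² + p = p + p²)
(-169613 + q) - (-222)*Z(16) = (-169613 + 72928) - (-222)*16*(1 + 16) = -96685 - (-222)*16*17 = -96685 - (-222)*272 = -96685 - 1*(-60384) = -96685 + 60384 = -36301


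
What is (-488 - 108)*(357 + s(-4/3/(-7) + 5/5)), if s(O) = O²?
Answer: -94204952/441 ≈ -2.1362e+5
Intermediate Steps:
(-488 - 108)*(357 + s(-4/3/(-7) + 5/5)) = (-488 - 108)*(357 + (-4/3/(-7) + 5/5)²) = -596*(357 + (-4*⅓*(-⅐) + 5*(⅕))²) = -596*(357 + (-4/3*(-⅐) + 1)²) = -596*(357 + (4/21 + 1)²) = -596*(357 + (25/21)²) = -596*(357 + 625/441) = -596*158062/441 = -94204952/441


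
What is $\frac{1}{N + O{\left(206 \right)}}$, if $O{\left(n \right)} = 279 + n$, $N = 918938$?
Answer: $\frac{1}{919423} \approx 1.0876 \cdot 10^{-6}$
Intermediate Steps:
$\frac{1}{N + O{\left(206 \right)}} = \frac{1}{918938 + \left(279 + 206\right)} = \frac{1}{918938 + 485} = \frac{1}{919423}$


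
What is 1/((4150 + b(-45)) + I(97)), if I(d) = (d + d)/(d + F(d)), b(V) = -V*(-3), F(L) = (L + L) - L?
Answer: 1/4016 ≈ 0.00024900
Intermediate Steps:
F(L) = L (F(L) = 2*L - L = L)
b(V) = 3*V
I(d) = 1 (I(d) = (d + d)/(d + d) = (2*d)/((2*d)) = (2*d)*(1/(2*d)) = 1)
1/((4150 + b(-45)) + I(97)) = 1/((4150 + 3*(-45)) + 1) = 1/((4150 - 135) + 1) = 1/(4015 + 1) = 1/4016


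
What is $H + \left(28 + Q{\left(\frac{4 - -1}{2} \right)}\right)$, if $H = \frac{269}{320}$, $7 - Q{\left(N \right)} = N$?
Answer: $\frac{10669}{320} \approx 33.341$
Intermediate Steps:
$Q{\left(N \right)} = 7 - N$
$H = \frac{269}{320}$ ($H = 269 \cdot \frac{1}{320} = \frac{269}{320} \approx 0.84062$)
$H + \left(28 + Q{\left(\frac{4 - -1}{2} \right)}\right) = \frac{269}{320} + \left(28 + \left(7 - \frac{4 - -1}{2}\right)\right) = \frac{269}{320} + \left(28 + \left(7 - \left(4 + 1\right) \frac{1}{2}\right)\right) = \frac{269}{320} + \left(28 + \left(7 - 5 \cdot \frac{1}{2}\right)\right) = \frac{269}{320} + \left(28 + \left(7 - \frac{5}{2}\right)\right) = \frac{269}{320} + \left(28 + \frac{9}{2}\right) = \frac{269}{320} + \frac{65}{2} = \frac{10669}{320}$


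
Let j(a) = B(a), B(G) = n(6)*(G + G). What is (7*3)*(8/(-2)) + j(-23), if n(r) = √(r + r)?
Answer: -84 - 92*√3 ≈ -243.35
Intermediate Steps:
n(r) = √2*√r (n(r) = √(2*r) = √2*√r)
B(G) = 4*G*√3 (B(G) = (√2*√6)*(G + G) = (2*√3)*(2*G) = 4*G*√3)
j(a) = 4*a*√3
(7*3)*(8/(-2)) + j(-23) = (7*3)*(8/(-2)) + 4*(-23)*√3 = 21*(8*(-½)) - 92*√3 = 21*(-4) - 92*√3 = -84 - 92*√3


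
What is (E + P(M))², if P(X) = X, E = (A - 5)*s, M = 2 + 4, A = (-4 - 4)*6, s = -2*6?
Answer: 412164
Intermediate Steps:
s = -12
A = -48 (A = -8*6 = -48)
M = 6
E = 636 (E = (-48 - 5)*(-12) = -53*(-12) = 636)
(E + P(M))² = (636 + 6)² = 642² = 412164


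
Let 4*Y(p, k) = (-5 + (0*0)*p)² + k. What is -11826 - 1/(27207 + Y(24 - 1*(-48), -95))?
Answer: -643086056/54379 ≈ -11826.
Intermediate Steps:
Y(p, k) = 25/4 + k/4 (Y(p, k) = ((-5 + (0*0)*p)² + k)/4 = ((-5 + 0*p)² + k)/4 = ((-5 + 0)² + k)/4 = ((-5)² + k)/4 = (25 + k)/4 = 25/4 + k/4)
-11826 - 1/(27207 + Y(24 - 1*(-48), -95)) = -11826 - 1/(27207 + (25/4 + (¼)*(-95))) = -11826 - 1/(27207 + (25/4 - 95/4)) = -11826 - 1/(27207 - 35/2) = -11826 - 1/54379/2 = -11826 - 1*2/54379 = -11826 - 2/54379 = -643086056/54379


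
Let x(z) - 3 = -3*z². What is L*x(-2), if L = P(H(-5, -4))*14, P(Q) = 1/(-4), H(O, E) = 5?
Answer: 63/2 ≈ 31.500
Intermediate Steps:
P(Q) = -¼
x(z) = 3 - 3*z²
L = -7/2 (L = -¼*14 = -7/2 ≈ -3.5000)
L*x(-2) = -7*(3 - 3*(-2)²)/2 = -7*(3 - 3*4)/2 = -7*(3 - 12)/2 = -7/2*(-9) = 63/2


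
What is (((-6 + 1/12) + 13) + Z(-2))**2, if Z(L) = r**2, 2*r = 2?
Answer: 9409/144 ≈ 65.340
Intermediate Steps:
r = 1 (r = (1/2)*2 = 1)
Z(L) = 1 (Z(L) = 1**2 = 1)
(((-6 + 1/12) + 13) + Z(-2))**2 = (((-6 + 1/12) + 13) + 1)**2 = ((-71/12 + 13) + 1)**2 = (85/12 + 1)**2 = (97/12)**2 = 9409/144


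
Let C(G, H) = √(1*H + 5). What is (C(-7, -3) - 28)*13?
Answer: -364 + 13*√2 ≈ -345.62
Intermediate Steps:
C(G, H) = √(5 + H) (C(G, H) = √(H + 5) = √(5 + H))
(C(-7, -3) - 28)*13 = (√(5 - 3) - 28)*13 = (√2 - 28)*13 = (-28 + √2)*13 = -364 + 13*√2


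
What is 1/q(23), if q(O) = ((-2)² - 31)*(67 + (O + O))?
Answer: -1/3051 ≈ -0.00032776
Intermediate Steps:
q(O) = -1809 - 54*O (q(O) = (4 - 31)*(67 + 2*O) = -27*(67 + 2*O) = -1809 - 54*O)
1/q(23) = 1/(-1809 - 54*23) = 1/(-1809 - 1242) = 1/(-3051) = -1/3051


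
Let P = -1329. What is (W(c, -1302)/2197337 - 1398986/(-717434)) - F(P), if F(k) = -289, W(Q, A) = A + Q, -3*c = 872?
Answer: 687997944057940/2364666409887 ≈ 290.95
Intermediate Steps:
c = -872/3 (c = -1/3*872 = -872/3 ≈ -290.67)
(W(c, -1302)/2197337 - 1398986/(-717434)) - F(P) = ((-1302 - 872/3)/2197337 - 1398986/(-717434)) - 1*(-289) = (-4778/3*1/2197337 - 1398986*(-1/717434)) + 289 = (-4778/6592011 + 699493/358717) + 289 = 4609351600597/2364666409887 + 289 = 687997944057940/2364666409887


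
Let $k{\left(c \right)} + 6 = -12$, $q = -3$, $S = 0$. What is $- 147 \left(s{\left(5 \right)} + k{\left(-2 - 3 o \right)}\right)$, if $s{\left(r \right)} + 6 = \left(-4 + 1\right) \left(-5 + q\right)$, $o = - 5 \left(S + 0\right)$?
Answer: $0$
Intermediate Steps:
$o = 0$ ($o = - 5 \left(0 + 0\right) = \left(-5\right) 0 = 0$)
$s{\left(r \right)} = 18$ ($s{\left(r \right)} = -6 + \left(-4 + 1\right) \left(-5 - 3\right) = -6 - -24 = -6 + 24 = 18$)
$k{\left(c \right)} = -18$ ($k{\left(c \right)} = -6 - 12 = -18$)
$- 147 \left(s{\left(5 \right)} + k{\left(-2 - 3 o \right)}\right) = - 147 \left(18 - 18\right) = \left(-147\right) 0 = 0$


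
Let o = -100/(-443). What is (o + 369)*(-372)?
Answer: -60846924/443 ≈ -1.3735e+5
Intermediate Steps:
o = 100/443 (o = -100*(-1/443) = 100/443 ≈ 0.22573)
(o + 369)*(-372) = (100/443 + 369)*(-372) = (163567/443)*(-372) = -60846924/443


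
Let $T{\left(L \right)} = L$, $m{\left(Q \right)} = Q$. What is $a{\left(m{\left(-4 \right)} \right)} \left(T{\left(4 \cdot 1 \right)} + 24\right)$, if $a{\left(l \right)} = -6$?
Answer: $-168$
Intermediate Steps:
$a{\left(m{\left(-4 \right)} \right)} \left(T{\left(4 \cdot 1 \right)} + 24\right) = - 6 \left(4 \cdot 1 + 24\right) = - 6 \left(4 + 24\right) = \left(-6\right) 28 = -168$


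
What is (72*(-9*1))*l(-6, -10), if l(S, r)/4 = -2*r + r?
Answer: -25920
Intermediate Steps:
l(S, r) = -4*r (l(S, r) = 4*(-2*r + r) = 4*(-r) = -4*r)
(72*(-9*1))*l(-6, -10) = (72*(-9*1))*(-4*(-10)) = (72*(-9))*40 = -648*40 = -25920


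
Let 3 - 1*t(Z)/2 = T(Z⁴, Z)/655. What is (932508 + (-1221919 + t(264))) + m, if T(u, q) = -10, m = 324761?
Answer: 4631640/131 ≈ 35356.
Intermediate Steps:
t(Z) = 790/131 (t(Z) = 6 - (-20)/655 = 6 - 2*(-2/131) = 6 + 4/131 = 790/131)
(932508 + (-1221919 + t(264))) + m = (932508 + (-1221919 + 790/131)) + 324761 = (932508 - 160070599/131) + 324761 = -37912051/131 + 324761 = 4631640/131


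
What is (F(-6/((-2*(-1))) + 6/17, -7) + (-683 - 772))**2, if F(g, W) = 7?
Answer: 2096704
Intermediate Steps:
(F(-6/((-2*(-1))) + 6/17, -7) + (-683 - 772))**2 = (7 + (-683 - 772))**2 = (7 - 1455)**2 = (-1448)**2 = 2096704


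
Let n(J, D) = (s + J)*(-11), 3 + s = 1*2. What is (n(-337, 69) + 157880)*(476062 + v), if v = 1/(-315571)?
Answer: 24277087539678798/315571 ≈ 7.6931e+10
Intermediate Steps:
s = -1 (s = -3 + 1*2 = -3 + 2 = -1)
v = -1/315571 ≈ -3.1689e-6
n(J, D) = 11 - 11*J (n(J, D) = (-1 + J)*(-11) = 11 - 11*J)
(n(-337, 69) + 157880)*(476062 + v) = ((11 - 11*(-337)) + 157880)*(476062 - 1/315571) = ((11 + 3707) + 157880)*(150231361401/315571) = (3718 + 157880)*(150231361401/315571) = 161598*(150231361401/315571) = 24277087539678798/315571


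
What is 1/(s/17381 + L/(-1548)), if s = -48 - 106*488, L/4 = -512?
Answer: -6726447/11138240 ≈ -0.60391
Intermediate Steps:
L = -2048 (L = 4*(-512) = -2048)
s = -51776 (s = -48 - 51728 = -51776)
1/(s/17381 + L/(-1548)) = 1/(-51776/17381 - 2048/(-1548)) = 1/(-51776*1/17381 - 1/1548*(-2048)) = 1/(-51776/17381 + 512/387) = 1/(-11138240/6726447) = -6726447/11138240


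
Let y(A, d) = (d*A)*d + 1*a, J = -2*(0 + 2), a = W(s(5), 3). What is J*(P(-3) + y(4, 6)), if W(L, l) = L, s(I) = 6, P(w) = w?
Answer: -588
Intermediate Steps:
a = 6
J = -4 (J = -2*2 = -4)
y(A, d) = 6 + A*d² (y(A, d) = (d*A)*d + 1*6 = (A*d)*d + 6 = A*d² + 6 = 6 + A*d²)
J*(P(-3) + y(4, 6)) = -4*(-3 + (6 + 4*6²)) = -4*(-3 + (6 + 4*36)) = -4*(-3 + (6 + 144)) = -4*(-3 + 150) = -4*147 = -588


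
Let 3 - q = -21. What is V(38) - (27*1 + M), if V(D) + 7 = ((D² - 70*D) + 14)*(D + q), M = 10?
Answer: -74568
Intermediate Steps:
q = 24 (q = 3 - 1*(-21) = 3 + 21 = 24)
V(D) = -7 + (24 + D)*(14 + D² - 70*D) (V(D) = -7 + ((D² - 70*D) + 14)*(D + 24) = -7 + (14 + D² - 70*D)*(24 + D) = -7 + (24 + D)*(14 + D² - 70*D))
V(38) - (27*1 + M) = (329 + 38³ - 1666*38 - 46*38²) - (27*1 + 10) = (329 + 54872 - 63308 - 46*1444) - (27 + 10) = (329 + 54872 - 63308 - 66424) - 1*37 = -74531 - 37 = -74568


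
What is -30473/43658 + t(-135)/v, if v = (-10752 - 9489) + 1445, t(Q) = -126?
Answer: -70908700/102574471 ≈ -0.69129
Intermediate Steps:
v = -18796 (v = -20241 + 1445 = -18796)
-30473/43658 + t(-135)/v = -30473/43658 - 126/(-18796) = -30473*1/43658 - 126*(-1/18796) = -30473/43658 + 63/9398 = -70908700/102574471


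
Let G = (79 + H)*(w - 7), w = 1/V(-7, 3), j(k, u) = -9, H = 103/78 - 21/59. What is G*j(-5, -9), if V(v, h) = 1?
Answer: 3311973/767 ≈ 4318.1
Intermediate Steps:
H = 4439/4602 (H = 103*(1/78) - 21*1/59 = 103/78 - 21/59 = 4439/4602 ≈ 0.96458)
w = 1 (w = 1/1 = 1)
G = -367997/767 (G = (79 + 4439/4602)*(1 - 7) = (367997/4602)*(-6) = -367997/767 ≈ -479.79)
G*j(-5, -9) = -367997/767*(-9) = 3311973/767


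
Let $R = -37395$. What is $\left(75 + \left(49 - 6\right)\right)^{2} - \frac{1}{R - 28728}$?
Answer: $\frac{920696653}{66123} \approx 13924.0$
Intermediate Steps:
$\left(75 + \left(49 - 6\right)\right)^{2} - \frac{1}{R - 28728} = \left(75 + \left(49 - 6\right)\right)^{2} - \frac{1}{-37395 - 28728} = \left(75 + 43\right)^{2} - \frac{1}{-66123} = 118^{2} - - \frac{1}{66123} = 13924 + \frac{1}{66123} = \frac{920696653}{66123}$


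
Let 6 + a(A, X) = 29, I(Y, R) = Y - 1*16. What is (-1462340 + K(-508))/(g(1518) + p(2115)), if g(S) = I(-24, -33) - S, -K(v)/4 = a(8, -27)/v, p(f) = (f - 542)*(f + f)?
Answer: -185717157/844833464 ≈ -0.21983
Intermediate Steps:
I(Y, R) = -16 + Y (I(Y, R) = Y - 16 = -16 + Y)
a(A, X) = 23 (a(A, X) = -6 + 29 = 23)
p(f) = 2*f*(-542 + f) (p(f) = (-542 + f)*(2*f) = 2*f*(-542 + f))
K(v) = -92/v
g(S) = -40 - S (g(S) = (-16 - 24) - S = -40 - S)
(-1462340 + K(-508))/(g(1518) + p(2115)) = (-1462340 - 92/(-508))/((-40 - 1*1518) + 2*2115*(-542 + 2115)) = (-1462340 - 92*(-1/508))/((-40 - 1518) + 2*2115*1573) = (-1462340 + 23/127)/(-1558 + 6653790) = -185717157/127/6652232 = -185717157/127*1/6652232 = -185717157/844833464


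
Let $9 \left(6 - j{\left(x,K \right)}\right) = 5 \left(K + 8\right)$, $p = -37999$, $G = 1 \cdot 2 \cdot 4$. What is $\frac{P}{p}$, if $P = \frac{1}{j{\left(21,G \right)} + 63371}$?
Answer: $- \frac{9}{21671323687} \approx -4.153 \cdot 10^{-10}$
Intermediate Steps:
$G = 8$ ($G = 2 \cdot 4 = 8$)
$j{\left(x,K \right)} = \frac{14}{9} - \frac{5 K}{9}$ ($j{\left(x,K \right)} = 6 - \frac{5 \left(K + 8\right)}{9} = 6 - \frac{5 \left(8 + K\right)}{9} = 6 - \frac{40 + 5 K}{9} = 6 - \left(\frac{40}{9} + \frac{5 K}{9}\right) = \frac{14}{9} - \frac{5 K}{9}$)
$P = \frac{9}{570313}$ ($P = \frac{1}{\left(\frac{14}{9} - \frac{40}{9}\right) + 63371} = \frac{1}{- \frac{26}{9} + 63371} = \frac{1}{\frac{570313}{9}} = \frac{9}{570313} \approx 1.5781 \cdot 10^{-5}$)
$\frac{P}{p} = \frac{9}{570313 \left(-37999\right)} = \frac{9}{570313} \left(- \frac{1}{37999}\right) = - \frac{9}{21671323687}$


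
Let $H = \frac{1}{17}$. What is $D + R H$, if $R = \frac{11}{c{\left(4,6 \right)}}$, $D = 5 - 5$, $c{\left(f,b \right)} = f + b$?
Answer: $\frac{11}{170} \approx 0.064706$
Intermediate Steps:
$c{\left(f,b \right)} = b + f$
$H = \frac{1}{17} \approx 0.058824$
$D = 0$
$R = \frac{11}{10}$ ($R = \frac{11}{6 + 4} = \frac{11}{10} \approx 1.1$)
$D + R H = 0 + \frac{11}{10} \cdot \frac{1}{17} = 0 + \frac{11}{170} = \frac{11}{170}$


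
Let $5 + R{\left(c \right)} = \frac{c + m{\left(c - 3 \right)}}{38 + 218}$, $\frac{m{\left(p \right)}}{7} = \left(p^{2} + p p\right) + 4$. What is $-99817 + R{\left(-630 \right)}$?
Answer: $- \frac{4986347}{64} \approx -77912.0$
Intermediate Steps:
$m{\left(p \right)} = 28 + 14 p^{2}$ ($m{\left(p \right)} = 7 \left(\left(p^{2} + p p\right) + 4\right) = 7 \left(\left(p^{2} + p^{2}\right) + 4\right) = 7 \left(2 p^{2} + 4\right) = 7 \left(4 + 2 p^{2}\right) = 28 + 14 p^{2}$)
$R{\left(c \right)} = - \frac{313}{64} + \frac{c}{256} + \frac{7 \left(-3 + c\right)^{2}}{128}$ ($R{\left(c \right)} = -5 + \frac{c + \left(28 + 14 \left(c - 3\right)^{2}\right)}{38 + 218} = -5 + \frac{c + \left(28 + 14 \left(-3 + c\right)^{2}\right)}{256} = -5 + \left(28 + c + 14 \left(-3 + c\right)^{2}\right) \frac{1}{256} = -5 + \left(\frac{7}{64} + \frac{c}{256} + \frac{7 \left(-3 + c\right)^{2}}{128}\right) = - \frac{313}{64} + \frac{c}{256} + \frac{7 \left(-3 + c\right)^{2}}{128}$)
$-99817 + R{\left(-630 \right)} = -99817 + \left(- \frac{313}{64} + \frac{1}{256} \left(-630\right) + \frac{7 \left(-3 - 630\right)^{2}}{128}\right) = -99817 - \left(\frac{941}{128} - \frac{2804823}{128}\right) = -99817 - - \frac{1401941}{64} = -99817 + \frac{1401941}{64} = - \frac{4986347}{64}$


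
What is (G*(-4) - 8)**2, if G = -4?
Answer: 64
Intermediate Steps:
(G*(-4) - 8)**2 = (-4*(-4) - 8)**2 = (16 - 8)**2 = 8**2 = 64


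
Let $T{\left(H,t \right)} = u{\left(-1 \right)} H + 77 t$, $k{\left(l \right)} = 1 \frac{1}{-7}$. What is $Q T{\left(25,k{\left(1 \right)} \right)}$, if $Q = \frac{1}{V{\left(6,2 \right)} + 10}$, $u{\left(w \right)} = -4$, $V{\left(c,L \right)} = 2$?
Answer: $- \frac{37}{4} \approx -9.25$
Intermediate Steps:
$k{\left(l \right)} = - \frac{1}{7}$ ($k{\left(l \right)} = 1 \left(- \frac{1}{7}\right) = - \frac{1}{7}$)
$Q = \frac{1}{12}$ ($Q = \frac{1}{2 + 10} = \frac{1}{12} \approx 0.083333$)
$T{\left(H,t \right)} = - 4 H + 77 t$
$Q T{\left(25,k{\left(1 \right)} \right)} = \frac{\left(-4\right) 25 + 77 \left(- \frac{1}{7}\right)}{12} = \frac{-100 - 11}{12} = \frac{1}{12} \left(-111\right) = - \frac{37}{4}$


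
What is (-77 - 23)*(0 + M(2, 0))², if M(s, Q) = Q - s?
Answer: -400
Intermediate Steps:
(-77 - 23)*(0 + M(2, 0))² = (-77 - 23)*(0 + (0 - 1*2))² = -100*(0 + (0 - 2))² = -100*(0 - 2)² = -100*(-2)² = -100*4 = -400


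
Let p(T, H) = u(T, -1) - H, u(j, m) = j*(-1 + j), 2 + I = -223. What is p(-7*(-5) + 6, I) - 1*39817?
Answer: -37952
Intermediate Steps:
I = -225 (I = -2 - 223 = -225)
p(T, H) = -H + T*(-1 + T) (p(T, H) = T*(-1 + T) - H = -H + T*(-1 + T))
p(-7*(-5) + 6, I) - 1*39817 = (-1*(-225) + (-7*(-5) + 6)*(-1 + (-7*(-5) + 6))) - 1*39817 = (225 + (35 + 6)*(-1 + (35 + 6))) - 39817 = (225 + 41*(-1 + 41)) - 39817 = (225 + 41*40) - 39817 = (225 + 1640) - 39817 = 1865 - 39817 = -37952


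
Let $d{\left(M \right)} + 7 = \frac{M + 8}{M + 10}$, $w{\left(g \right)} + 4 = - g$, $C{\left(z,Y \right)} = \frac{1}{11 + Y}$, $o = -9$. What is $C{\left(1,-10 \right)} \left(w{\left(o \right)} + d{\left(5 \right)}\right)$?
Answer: $- \frac{17}{15} \approx -1.1333$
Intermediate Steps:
$w{\left(g \right)} = -4 - g$
$d{\left(M \right)} = -7 + \frac{8 + M}{10 + M}$ ($d{\left(M \right)} = -7 + \frac{M + 8}{M + 10} = -7 + \frac{8 + M}{10 + M}$)
$C{\left(1,-10 \right)} \left(w{\left(o \right)} + d{\left(5 \right)}\right) = \frac{\left(-4 - -9\right) + \frac{2 \left(-31 - 15\right)}{10 + 5}}{11 - 10} = \frac{\left(-4 + 9\right) + \frac{2 \left(-31 - 15\right)}{15}}{1} = 1 \left(5 + 2 \cdot \frac{1}{15} \left(-46\right)\right) = 1 \left(5 - \frac{92}{15}\right) = 1 \left(- \frac{17}{15}\right) = - \frac{17}{15}$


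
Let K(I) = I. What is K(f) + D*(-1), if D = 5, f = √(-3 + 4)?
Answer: -4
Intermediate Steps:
f = 1 (f = √1 = 1)
K(f) + D*(-1) = 1 + 5*(-1) = 1 - 5 = -4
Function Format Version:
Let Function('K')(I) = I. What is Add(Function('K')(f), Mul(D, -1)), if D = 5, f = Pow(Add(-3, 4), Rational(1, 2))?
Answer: -4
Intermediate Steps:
f = 1 (f = Pow(1, Rational(1, 2)) = 1)
Add(Function('K')(f), Mul(D, -1)) = Add(1, Mul(5, -1)) = Add(1, -5) = -4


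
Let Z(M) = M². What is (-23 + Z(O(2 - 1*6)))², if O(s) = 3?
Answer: 196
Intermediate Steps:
(-23 + Z(O(2 - 1*6)))² = (-23 + 3²)² = (-23 + 9)² = (-14)² = 196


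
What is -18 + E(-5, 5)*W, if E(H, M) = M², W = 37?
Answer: 907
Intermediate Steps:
-18 + E(-5, 5)*W = -18 + 5²*37 = -18 + 25*37 = -18 + 925 = 907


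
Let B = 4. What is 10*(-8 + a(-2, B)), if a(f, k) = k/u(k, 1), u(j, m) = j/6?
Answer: -20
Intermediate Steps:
u(j, m) = j/6 (u(j, m) = j*(1/6) = j/6)
a(f, k) = 6 (a(f, k) = k/((k/6)) = k*(6/k) = 6)
10*(-8 + a(-2, B)) = 10*(-8 + 6) = 10*(-2) = -20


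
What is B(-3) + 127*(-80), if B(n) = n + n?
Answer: -10166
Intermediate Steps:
B(n) = 2*n
B(-3) + 127*(-80) = 2*(-3) + 127*(-80) = -6 - 10160 = -10166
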